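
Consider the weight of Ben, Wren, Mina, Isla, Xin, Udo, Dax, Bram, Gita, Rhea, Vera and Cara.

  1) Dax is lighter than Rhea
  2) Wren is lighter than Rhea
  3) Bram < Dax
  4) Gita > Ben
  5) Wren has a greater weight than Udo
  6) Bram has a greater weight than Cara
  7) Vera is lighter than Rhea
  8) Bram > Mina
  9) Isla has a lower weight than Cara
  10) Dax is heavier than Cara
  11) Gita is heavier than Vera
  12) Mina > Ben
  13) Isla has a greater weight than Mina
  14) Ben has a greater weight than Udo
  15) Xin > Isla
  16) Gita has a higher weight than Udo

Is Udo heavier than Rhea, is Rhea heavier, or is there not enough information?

Following the relations from Udo: Udo < Ben < Mina < Isla < Cara < Dax < Rhea.
So Rhea is heavier.

Rhea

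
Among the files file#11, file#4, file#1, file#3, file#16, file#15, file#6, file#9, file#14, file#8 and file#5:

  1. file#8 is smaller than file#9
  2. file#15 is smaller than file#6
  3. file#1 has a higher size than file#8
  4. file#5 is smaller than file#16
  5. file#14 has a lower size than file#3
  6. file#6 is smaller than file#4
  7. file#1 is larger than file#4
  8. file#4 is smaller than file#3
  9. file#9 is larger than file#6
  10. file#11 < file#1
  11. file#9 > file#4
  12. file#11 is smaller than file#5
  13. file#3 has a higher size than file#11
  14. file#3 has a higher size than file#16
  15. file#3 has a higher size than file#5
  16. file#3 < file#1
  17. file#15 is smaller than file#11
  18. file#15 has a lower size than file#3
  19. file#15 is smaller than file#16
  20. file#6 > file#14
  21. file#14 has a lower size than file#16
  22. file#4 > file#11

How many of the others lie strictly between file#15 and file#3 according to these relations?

Chaining upward from file#15 reaches: file#11, file#5, file#6, file#16, file#4, file#9, file#1.
Chaining downward from file#3 reaches: file#14, file#11, file#5, file#6, file#16, file#4.
Strictly between file#15 and file#3 are those in both lists: file#11, file#5, file#6, file#16, file#4 — 5 elements.

5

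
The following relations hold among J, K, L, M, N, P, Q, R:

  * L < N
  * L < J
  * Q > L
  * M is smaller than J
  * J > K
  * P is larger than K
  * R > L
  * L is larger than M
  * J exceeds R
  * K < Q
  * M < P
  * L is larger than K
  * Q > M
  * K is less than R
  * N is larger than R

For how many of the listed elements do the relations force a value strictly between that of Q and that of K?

1

Chaining upward from K reaches: L, R, N, J, P.
Chaining downward from Q reaches: M, L.
Strictly between K and Q are those in both lists: L — 1 element.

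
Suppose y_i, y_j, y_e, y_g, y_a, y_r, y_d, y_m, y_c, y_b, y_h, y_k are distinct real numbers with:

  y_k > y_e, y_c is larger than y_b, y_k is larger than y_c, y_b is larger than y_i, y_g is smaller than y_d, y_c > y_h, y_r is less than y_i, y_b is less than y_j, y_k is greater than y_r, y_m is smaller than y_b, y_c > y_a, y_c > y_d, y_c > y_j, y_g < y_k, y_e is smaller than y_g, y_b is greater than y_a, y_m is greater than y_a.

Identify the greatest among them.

y_k

y_r is not greatest since y_r < y_i; y_e is not greatest since y_e < y_g; y_g is not greatest since y_g < y_k; y_h is not greatest since y_h < y_c; y_a is not greatest since y_a < y_c; y_m is not greatest since y_m < y_b; y_i is not greatest since y_i < y_b; y_b is not greatest since y_b < y_c; y_d is not greatest since y_d < y_c; y_j is not greatest since y_j < y_c; y_c is not greatest since y_c < y_k.
Only y_k has nothing above it, so y_k is the greatest.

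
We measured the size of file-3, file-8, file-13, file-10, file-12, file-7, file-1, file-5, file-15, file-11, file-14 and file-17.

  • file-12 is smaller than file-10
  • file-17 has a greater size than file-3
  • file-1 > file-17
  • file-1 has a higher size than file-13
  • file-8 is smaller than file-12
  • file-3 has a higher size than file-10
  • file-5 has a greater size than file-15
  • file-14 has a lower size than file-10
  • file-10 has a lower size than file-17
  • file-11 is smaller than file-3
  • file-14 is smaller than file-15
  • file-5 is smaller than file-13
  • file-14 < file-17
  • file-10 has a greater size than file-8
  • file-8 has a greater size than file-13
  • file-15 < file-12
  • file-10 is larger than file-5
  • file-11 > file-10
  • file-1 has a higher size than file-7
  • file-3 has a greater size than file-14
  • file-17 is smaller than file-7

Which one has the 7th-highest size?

The consecutive relations fix a unique order: file-14 < file-15 < file-5 < file-13 < file-8 < file-12 < file-10 < file-11 < file-3 < file-17 < file-7 < file-1.
Counting 7 from the largest end gives file-12.

file-12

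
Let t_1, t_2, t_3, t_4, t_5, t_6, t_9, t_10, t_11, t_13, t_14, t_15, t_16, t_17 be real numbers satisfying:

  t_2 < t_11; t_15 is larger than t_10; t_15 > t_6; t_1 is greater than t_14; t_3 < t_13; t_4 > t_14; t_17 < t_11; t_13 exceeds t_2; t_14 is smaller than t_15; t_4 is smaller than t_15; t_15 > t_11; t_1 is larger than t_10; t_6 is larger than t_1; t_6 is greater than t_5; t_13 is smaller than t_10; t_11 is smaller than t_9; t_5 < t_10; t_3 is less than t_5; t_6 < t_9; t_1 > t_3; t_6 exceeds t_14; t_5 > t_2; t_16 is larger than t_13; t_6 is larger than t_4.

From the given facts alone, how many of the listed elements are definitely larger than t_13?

Directly above t_13: t_10, t_16.
One step further: t_1, t_15 (4 so far).
One step further: t_6 (5 so far).
One step further: t_9 (6 so far).
Nothing else is reachable above t_13; 6 in all.

6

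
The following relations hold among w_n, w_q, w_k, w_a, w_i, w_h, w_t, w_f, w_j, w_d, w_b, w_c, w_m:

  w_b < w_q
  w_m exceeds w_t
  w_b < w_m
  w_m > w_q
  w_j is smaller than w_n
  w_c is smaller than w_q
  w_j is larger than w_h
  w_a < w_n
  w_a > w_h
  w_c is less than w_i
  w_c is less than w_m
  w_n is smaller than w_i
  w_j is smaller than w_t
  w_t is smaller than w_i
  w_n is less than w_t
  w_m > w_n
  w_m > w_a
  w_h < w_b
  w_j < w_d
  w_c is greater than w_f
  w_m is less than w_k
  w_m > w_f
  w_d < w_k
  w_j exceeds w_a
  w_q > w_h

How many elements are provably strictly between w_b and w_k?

2

Chaining upward from w_b reaches: w_q, w_m.
Chaining downward from w_k reaches: w_h, w_a, w_j, w_n, w_f, w_c, w_q, w_t, w_m, w_d.
Strictly between w_b and w_k are those in both lists: w_q, w_m — 2 elements.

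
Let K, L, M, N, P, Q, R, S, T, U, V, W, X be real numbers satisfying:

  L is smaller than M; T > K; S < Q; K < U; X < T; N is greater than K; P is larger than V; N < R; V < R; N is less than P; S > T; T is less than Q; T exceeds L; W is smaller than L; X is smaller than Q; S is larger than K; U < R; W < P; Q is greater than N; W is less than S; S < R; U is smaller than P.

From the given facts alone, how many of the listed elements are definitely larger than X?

From X the given relations immediately reach T, Q.
From those, S — 3 in total.
From those, R — 4 in total.
Nothing else is reachable above X; 4 in all.

4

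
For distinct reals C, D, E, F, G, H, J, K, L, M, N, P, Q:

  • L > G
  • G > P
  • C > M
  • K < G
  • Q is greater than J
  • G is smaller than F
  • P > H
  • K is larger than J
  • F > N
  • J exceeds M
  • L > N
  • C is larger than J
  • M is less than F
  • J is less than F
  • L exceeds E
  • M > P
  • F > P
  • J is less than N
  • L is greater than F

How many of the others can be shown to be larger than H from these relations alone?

10

Directly above H: P.
One step further: M, G, F (4 so far).
One step further: J, C, L (7 so far).
One step further: K, Q, N (10 so far).
No other element is forced above H by the given relations, so the count is 10.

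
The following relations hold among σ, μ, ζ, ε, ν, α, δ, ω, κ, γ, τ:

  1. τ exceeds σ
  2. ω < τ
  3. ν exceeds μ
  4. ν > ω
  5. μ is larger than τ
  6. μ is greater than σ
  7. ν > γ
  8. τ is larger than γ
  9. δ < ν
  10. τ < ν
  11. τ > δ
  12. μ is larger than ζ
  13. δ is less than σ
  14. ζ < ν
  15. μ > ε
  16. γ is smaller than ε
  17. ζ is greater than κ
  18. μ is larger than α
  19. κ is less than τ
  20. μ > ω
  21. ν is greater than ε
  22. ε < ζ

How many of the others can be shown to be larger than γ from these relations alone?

Directly above γ: ε, τ, ν.
One step further: ζ, μ (5 so far).
No other element is forced above γ by the given relations, so the count is 5.

5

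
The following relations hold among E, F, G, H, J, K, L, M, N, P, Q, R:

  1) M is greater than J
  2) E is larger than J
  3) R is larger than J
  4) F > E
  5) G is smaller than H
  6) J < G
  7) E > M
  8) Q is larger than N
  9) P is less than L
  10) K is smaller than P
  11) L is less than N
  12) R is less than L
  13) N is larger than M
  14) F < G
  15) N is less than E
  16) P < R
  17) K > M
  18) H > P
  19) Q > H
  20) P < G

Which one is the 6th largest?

Piecing the relations together gives one ordering: J < M < K < P < R < L < N < E < F < G < H < Q.
Counting 6 from the largest end gives N.

N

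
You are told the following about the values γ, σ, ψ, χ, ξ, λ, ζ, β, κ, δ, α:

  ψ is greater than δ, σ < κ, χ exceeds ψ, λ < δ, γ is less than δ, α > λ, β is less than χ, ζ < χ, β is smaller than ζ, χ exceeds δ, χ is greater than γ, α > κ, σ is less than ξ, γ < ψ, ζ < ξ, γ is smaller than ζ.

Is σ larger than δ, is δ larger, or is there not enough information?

undetermined

Following every chain through σ: above σ we get κ, ξ, α.
δ is not reached, and no chain runs the other way from δ to σ.
So the given relations leave the order of σ and δ undetermined.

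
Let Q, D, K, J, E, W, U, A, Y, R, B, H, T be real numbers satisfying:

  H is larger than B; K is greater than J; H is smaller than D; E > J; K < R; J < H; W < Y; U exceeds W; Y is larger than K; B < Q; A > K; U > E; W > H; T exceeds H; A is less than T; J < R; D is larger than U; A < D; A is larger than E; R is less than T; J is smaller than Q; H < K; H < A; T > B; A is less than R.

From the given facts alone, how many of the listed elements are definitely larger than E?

The elements the relations force above E are U, A, R, D, T — no chain reaches any other.
That is 5.

5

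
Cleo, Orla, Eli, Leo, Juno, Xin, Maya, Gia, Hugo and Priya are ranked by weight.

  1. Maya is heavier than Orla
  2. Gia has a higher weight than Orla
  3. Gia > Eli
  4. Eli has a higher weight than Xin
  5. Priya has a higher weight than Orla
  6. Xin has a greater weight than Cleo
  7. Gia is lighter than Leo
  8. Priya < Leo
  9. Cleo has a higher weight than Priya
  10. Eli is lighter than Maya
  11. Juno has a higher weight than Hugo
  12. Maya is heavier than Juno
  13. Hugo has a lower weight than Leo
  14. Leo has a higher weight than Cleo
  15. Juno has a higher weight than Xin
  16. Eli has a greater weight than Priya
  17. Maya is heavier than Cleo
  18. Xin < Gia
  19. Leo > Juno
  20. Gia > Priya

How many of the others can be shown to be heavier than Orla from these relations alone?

8

Directly above Orla: Priya, Maya, Gia.
One step further: Cleo, Eli, Leo (6 so far).
One step further: Xin (7 so far).
One step further: Juno (8 so far).
No other element is forced above Orla by the given relations, so the count is 8.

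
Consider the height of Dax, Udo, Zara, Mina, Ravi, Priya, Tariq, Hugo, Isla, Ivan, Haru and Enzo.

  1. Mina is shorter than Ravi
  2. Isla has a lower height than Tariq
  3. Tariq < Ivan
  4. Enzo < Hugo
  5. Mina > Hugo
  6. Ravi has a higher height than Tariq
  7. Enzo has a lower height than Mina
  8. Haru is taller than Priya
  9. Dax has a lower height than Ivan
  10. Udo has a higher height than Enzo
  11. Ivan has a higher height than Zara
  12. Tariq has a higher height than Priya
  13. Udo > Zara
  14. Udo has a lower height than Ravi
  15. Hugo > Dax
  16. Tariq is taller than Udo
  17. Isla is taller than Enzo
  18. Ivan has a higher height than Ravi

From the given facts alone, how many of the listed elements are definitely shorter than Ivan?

The elements the relations force below Ivan are Priya, Enzo, Isla, Zara, Udo, Tariq, Dax, Hugo, Mina, Ravi — no chain reaches any other.
That is 10.

10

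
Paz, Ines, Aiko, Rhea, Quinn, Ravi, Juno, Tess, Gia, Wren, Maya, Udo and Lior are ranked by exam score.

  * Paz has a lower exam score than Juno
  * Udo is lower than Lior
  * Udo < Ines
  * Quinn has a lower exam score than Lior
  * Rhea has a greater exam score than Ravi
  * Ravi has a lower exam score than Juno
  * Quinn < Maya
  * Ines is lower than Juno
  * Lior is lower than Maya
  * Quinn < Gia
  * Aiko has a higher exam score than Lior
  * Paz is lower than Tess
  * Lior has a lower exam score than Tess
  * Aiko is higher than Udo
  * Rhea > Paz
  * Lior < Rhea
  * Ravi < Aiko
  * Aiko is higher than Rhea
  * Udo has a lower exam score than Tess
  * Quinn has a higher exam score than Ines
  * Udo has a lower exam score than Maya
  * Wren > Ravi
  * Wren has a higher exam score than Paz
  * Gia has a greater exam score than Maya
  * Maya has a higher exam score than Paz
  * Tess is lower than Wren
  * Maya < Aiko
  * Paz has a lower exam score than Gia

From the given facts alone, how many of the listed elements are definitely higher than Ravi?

From Ravi the given relations immediately reach Rhea, Aiko, Juno, Wren.
Nothing else is reachable above Ravi; 4 in all.

4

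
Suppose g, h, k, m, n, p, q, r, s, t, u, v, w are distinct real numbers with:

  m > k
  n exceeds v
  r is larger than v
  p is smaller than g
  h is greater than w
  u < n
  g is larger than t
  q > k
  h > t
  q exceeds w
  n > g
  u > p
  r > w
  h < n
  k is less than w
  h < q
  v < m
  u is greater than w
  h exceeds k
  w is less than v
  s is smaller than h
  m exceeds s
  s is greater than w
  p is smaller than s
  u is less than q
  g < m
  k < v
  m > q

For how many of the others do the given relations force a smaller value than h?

The elements the relations force below h are k, p, w, t, s — no chain reaches any other.
That is 5.

5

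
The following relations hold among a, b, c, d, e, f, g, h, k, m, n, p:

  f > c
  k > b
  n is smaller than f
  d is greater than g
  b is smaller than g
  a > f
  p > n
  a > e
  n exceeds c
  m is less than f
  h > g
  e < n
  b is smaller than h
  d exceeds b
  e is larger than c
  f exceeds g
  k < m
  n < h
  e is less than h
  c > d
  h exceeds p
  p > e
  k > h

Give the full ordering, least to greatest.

The consecutive links are each given: b < g; g < d; d < c; c < e; e < n; n < p; p < h; h < k; k < m; m < f; f < a.

b < g < d < c < e < n < p < h < k < m < f < a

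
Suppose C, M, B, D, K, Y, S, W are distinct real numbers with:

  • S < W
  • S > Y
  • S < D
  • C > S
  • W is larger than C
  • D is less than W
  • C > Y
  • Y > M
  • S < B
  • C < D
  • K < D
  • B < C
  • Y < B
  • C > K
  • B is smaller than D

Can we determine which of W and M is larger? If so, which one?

W

M < Y and Y < S give M < S.
Then S < B extends the chain to B.
Then B < C extends the chain to C.
With C < D: M < Y < S < B < C < D.
Then D < W extends the chain to W.
So W is larger.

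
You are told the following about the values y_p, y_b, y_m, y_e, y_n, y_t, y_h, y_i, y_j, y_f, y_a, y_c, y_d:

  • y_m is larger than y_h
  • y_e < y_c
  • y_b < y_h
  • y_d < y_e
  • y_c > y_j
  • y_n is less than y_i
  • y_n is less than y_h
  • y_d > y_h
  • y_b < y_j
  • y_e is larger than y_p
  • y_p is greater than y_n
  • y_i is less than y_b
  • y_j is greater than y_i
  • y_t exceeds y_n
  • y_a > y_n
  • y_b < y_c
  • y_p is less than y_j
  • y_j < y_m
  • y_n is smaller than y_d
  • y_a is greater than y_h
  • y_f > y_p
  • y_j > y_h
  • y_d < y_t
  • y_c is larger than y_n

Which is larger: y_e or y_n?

y_e

y_n < y_i and y_i < y_b give y_n < y_b.
With y_b < y_h: y_n < y_i < y_b < y_h.
With y_h < y_d: y_n < y_i < y_b < y_h < y_d.
Then y_d < y_e extends the chain to y_e.
So y_n < y_e; y_e is the larger of the two.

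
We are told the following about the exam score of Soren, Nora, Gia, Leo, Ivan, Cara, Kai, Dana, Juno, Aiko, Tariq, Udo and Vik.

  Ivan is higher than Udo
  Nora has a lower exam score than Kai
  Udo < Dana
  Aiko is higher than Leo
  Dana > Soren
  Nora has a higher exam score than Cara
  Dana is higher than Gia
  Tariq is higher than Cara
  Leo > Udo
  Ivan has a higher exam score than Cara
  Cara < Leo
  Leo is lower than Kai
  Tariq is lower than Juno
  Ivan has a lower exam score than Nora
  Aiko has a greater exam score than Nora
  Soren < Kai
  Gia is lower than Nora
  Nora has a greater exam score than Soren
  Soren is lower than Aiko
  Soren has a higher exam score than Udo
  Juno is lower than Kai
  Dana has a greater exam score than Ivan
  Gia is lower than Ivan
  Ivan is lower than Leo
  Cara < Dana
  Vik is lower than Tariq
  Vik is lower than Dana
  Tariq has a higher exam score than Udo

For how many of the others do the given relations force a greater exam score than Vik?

The elements the relations force above Vik are Tariq, Dana, Juno, Kai — no chain reaches any other.
That is 4.

4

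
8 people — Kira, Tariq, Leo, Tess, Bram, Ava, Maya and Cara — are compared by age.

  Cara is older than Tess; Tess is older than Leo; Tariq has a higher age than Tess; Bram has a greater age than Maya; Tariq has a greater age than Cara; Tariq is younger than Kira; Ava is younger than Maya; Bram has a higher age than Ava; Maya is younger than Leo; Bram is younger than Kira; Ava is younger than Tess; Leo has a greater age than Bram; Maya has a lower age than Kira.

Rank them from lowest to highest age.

Ava < Maya < Bram < Leo < Tess < Cara < Tariq < Kira

The consecutive links are each given: Ava < Maya; Maya < Bram; Bram < Leo; Leo < Tess; Tess < Cara; Cara < Tariq; Tariq < Kira.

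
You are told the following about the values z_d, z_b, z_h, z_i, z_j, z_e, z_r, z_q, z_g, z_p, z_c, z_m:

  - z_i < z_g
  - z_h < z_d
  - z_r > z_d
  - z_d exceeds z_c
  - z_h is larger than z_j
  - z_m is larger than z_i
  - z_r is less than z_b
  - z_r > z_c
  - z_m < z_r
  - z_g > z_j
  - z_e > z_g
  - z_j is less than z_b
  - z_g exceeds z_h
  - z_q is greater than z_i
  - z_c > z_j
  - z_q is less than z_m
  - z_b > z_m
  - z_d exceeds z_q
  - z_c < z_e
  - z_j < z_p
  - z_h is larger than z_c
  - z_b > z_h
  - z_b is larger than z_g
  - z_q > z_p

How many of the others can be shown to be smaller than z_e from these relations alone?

From z_e the given relations immediately reach z_c, z_g.
From those, z_i, z_j, z_h — 5 in total.
Nothing else is reachable below z_e; 5 in all.

5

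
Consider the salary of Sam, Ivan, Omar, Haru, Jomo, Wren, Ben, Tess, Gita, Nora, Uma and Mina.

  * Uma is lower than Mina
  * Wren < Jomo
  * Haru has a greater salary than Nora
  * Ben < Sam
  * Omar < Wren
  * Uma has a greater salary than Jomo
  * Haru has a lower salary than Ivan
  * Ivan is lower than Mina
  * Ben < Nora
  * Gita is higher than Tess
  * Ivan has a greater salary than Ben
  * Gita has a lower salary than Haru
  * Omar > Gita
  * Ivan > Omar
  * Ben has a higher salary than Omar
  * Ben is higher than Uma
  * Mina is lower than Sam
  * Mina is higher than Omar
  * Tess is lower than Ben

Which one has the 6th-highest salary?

The consecutive relations fix a unique order: Tess < Gita < Omar < Wren < Jomo < Uma < Ben < Nora < Haru < Ivan < Mina < Sam.
The 6th largest is Ben.

Ben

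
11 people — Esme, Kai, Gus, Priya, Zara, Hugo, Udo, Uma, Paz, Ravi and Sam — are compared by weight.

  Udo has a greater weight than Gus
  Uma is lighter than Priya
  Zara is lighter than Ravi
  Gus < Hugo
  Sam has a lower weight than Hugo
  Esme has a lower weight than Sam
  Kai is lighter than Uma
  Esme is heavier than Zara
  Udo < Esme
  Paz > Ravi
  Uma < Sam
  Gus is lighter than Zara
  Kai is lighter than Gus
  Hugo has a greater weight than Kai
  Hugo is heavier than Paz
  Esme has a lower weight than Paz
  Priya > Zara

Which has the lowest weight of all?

Chaining upward from Kai: directly above it, Gus, Uma, Hugo; then Zara, Udo, Priya, Sam; then Ravi, Esme; then Paz.
That covers every other element, and nothing is given below Kai, so Kai is the lowest weight.

Kai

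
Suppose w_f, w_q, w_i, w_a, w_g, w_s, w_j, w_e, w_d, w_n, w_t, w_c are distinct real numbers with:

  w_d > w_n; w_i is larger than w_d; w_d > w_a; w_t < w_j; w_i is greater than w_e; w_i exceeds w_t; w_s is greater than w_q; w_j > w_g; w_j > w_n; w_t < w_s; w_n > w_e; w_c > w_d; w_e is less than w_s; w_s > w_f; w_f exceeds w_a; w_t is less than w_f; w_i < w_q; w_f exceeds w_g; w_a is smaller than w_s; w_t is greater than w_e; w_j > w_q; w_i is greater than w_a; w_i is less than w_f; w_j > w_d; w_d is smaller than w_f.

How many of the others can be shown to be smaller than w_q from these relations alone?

6

The elements the relations force below w_q are w_e, w_n, w_a, w_t, w_d, w_i — no chain reaches any other.
That is 6.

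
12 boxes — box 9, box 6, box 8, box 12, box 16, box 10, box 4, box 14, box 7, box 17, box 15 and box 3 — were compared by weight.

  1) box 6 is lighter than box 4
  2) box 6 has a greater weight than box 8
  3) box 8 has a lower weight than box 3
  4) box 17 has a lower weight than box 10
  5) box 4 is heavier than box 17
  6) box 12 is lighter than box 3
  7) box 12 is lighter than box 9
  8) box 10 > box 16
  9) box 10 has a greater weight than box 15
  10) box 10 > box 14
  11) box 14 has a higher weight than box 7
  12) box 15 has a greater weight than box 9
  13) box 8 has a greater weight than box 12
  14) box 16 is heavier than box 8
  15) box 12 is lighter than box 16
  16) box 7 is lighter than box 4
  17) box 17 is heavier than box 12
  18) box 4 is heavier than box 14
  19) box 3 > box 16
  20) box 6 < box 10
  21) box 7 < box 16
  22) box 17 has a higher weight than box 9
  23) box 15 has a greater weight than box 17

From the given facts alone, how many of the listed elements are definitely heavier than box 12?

The elements the relations force above box 12 are box 9, box 8, box 17, box 16, box 15, box 3, box 6, box 10, box 4 — no chain reaches any other.
That is 9.

9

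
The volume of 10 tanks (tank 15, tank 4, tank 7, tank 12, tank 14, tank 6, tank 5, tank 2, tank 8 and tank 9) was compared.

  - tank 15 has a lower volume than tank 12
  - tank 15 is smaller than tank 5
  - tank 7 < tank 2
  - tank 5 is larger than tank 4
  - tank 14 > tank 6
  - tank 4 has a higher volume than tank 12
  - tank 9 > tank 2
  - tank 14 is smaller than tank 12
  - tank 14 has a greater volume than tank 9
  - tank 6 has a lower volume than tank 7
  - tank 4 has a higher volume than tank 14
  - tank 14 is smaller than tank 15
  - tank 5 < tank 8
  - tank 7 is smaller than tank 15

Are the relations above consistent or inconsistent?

consistent

Every relation is compatible with tank 6 < tank 7 < tank 2 < tank 9 < tank 14 < tank 15 < tank 12 < tank 4 < tank 5 < tank 8; the set is consistent.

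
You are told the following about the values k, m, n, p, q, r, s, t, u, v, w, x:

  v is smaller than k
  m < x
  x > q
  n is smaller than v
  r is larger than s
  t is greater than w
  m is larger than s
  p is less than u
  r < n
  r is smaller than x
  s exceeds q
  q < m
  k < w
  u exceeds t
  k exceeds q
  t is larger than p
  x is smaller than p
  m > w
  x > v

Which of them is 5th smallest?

v

The consecutive relations fix a unique order: q < s < r < n < v < k < w < m < x < p < t < u.
Counting 5 from the smallest end gives v.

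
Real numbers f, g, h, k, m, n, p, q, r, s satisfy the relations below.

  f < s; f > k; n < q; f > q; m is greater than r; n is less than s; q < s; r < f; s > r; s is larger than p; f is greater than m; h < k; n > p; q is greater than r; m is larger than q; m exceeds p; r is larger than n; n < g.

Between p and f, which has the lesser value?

p < n < r < q < m < f, by transitivity through n, r, q, m.
So p < f; p is the smaller of the two.

p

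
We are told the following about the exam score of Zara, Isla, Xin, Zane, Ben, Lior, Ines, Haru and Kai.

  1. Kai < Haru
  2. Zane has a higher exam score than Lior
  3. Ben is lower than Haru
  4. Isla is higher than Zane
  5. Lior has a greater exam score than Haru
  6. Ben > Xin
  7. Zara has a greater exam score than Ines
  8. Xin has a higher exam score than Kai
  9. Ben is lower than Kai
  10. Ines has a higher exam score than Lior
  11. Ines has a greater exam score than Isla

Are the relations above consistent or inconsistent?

Chaining the given relations yields Xin < Ben < Kai, so Xin < Kai. But one relation states Kai < Xin. These cannot both hold.

inconsistent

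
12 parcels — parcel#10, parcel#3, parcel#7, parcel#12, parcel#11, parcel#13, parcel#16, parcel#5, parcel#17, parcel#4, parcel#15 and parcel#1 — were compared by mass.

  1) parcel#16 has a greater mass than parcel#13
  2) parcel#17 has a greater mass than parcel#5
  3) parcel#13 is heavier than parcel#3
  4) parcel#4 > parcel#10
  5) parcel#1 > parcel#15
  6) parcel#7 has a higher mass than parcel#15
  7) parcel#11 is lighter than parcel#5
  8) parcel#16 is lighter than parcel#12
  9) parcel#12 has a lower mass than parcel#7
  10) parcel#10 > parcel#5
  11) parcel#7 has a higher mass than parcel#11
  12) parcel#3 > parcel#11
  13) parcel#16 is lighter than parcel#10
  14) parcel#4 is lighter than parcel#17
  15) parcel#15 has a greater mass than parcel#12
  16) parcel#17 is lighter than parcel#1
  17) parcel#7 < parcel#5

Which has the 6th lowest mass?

parcel#15

Chaining the given pairs: parcel#11 < parcel#3 < parcel#13 < parcel#16 < parcel#12 < parcel#15 < parcel#7 < parcel#5 < parcel#10 < parcel#4 < parcel#17 < parcel#1.
The 6th smallest is parcel#15.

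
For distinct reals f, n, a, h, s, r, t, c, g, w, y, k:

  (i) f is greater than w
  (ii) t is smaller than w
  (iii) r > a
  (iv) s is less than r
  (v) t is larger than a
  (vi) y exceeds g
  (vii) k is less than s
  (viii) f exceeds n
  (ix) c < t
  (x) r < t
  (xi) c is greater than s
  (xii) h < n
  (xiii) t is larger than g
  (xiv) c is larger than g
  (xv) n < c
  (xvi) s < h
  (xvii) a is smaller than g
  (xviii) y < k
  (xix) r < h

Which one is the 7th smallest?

h

Chaining the given pairs: a < g < y < k < s < r < h < n < c < t < w < f.
The 7th smallest is h.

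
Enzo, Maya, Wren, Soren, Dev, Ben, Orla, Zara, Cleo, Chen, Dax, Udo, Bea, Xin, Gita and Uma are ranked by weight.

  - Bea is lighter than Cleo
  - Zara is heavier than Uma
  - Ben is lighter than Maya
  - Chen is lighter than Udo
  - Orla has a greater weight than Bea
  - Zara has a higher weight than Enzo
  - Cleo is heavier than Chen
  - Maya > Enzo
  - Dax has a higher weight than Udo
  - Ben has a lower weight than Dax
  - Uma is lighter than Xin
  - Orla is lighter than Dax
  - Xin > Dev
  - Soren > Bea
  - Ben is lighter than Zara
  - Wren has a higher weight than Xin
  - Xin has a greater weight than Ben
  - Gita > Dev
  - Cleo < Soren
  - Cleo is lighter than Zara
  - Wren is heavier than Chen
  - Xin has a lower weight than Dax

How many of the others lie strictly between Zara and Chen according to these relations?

The relations place Chen below Zara. An element lies strictly between them when it is forced above Chen and also forced below Zara.
Above Chen: {Cleo, Soren, Udo, Wren, Dax}. Below Zara: {Bea, Ben, Cleo, Enzo, Uma}.
Intersection: {Cleo} — 1.

1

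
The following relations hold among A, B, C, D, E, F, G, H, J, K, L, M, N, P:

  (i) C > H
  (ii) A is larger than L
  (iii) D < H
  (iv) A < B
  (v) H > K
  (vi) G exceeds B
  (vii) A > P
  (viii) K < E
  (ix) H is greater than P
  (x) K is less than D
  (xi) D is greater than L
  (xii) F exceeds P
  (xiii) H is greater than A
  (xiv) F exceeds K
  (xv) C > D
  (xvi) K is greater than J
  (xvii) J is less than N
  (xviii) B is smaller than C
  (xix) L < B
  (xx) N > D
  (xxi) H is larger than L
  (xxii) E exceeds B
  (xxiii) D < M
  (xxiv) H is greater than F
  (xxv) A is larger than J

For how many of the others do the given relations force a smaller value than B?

From B the given relations immediately reach L, A.
From those, J, P — 4 in total.
No other element is forced below B by the given relations, so the count is 4.

4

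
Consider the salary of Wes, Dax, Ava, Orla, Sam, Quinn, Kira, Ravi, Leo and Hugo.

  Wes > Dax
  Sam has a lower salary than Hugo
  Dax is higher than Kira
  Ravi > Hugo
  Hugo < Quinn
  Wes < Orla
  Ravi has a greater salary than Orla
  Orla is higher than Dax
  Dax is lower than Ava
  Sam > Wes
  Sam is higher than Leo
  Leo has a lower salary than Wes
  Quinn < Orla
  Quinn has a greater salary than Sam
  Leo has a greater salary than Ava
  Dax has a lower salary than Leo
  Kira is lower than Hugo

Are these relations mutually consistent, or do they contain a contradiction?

Every relation is compatible with Kira < Dax < Ava < Leo < Wes < Sam < Hugo < Quinn < Orla < Ravi; the set is consistent.

consistent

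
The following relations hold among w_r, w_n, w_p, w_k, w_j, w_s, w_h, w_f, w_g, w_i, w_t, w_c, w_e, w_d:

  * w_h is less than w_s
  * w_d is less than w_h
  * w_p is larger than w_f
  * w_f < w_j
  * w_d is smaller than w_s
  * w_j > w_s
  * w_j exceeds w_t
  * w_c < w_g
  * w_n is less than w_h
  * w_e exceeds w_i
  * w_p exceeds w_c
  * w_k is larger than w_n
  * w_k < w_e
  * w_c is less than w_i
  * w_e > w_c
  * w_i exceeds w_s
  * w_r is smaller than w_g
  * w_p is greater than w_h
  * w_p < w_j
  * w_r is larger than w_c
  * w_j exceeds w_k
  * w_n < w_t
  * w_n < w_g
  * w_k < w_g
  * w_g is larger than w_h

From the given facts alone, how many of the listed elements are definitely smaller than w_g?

6

Directly below w_g: w_n, w_c, w_h, w_k, w_r.
One step further: w_d (6 so far).
No other element is forced below w_g by the given relations, so the count is 6.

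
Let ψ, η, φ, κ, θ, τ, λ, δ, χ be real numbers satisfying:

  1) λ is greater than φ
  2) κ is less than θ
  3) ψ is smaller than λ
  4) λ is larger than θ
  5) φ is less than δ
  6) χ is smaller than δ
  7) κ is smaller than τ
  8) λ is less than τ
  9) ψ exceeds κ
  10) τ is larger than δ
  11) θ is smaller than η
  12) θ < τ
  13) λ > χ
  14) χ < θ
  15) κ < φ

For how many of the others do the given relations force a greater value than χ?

Directly above χ: θ, δ, λ.
One step further: η, τ (5 so far).
Nothing else is reachable above χ; 5 in all.

5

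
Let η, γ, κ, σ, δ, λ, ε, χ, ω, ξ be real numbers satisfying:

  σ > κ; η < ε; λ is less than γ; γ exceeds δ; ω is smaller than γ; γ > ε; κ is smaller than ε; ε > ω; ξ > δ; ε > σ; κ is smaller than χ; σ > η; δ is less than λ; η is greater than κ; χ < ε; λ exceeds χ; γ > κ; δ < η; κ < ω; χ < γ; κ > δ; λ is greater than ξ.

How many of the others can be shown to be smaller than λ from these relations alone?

4

The elements the relations force below λ are δ, ξ, κ, χ — no chain reaches any other.
That is 4.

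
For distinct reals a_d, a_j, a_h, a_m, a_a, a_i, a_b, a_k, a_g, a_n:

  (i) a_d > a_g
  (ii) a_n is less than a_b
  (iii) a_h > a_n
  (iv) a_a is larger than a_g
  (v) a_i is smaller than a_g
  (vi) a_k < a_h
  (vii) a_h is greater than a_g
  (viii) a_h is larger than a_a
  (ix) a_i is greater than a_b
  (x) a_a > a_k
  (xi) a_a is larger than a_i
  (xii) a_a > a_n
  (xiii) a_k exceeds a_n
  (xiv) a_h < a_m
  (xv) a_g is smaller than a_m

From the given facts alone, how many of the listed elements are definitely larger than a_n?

From a_n the given relations immediately reach a_b, a_k, a_a, a_h.
From those, a_i, a_m — 6 in total.
From those, a_g — 7 in total.
From those, a_d — 8 in total.
No other element is forced above a_n by the given relations, so the count is 8.

8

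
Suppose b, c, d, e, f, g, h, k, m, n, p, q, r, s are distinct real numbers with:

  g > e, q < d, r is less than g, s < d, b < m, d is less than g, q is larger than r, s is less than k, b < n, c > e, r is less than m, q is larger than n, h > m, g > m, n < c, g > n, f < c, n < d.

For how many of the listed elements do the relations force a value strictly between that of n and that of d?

The relations place n below d. An element lies strictly between them when it is forced above n and also forced below d.
Above n: {q, g, c}. Below d: {b, r, s, q}.
Intersection: {q} — 1.

1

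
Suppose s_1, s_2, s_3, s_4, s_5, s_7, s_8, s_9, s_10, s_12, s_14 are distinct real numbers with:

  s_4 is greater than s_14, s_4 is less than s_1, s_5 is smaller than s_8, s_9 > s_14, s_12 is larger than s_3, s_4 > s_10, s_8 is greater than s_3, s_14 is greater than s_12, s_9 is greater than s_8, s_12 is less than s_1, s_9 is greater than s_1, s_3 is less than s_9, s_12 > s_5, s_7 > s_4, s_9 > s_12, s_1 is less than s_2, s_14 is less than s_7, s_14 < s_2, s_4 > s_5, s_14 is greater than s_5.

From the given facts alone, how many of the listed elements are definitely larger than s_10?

The elements the relations force above s_10 are s_4, s_1, s_9, s_7, s_2 — no chain reaches any other.
That is 5.

5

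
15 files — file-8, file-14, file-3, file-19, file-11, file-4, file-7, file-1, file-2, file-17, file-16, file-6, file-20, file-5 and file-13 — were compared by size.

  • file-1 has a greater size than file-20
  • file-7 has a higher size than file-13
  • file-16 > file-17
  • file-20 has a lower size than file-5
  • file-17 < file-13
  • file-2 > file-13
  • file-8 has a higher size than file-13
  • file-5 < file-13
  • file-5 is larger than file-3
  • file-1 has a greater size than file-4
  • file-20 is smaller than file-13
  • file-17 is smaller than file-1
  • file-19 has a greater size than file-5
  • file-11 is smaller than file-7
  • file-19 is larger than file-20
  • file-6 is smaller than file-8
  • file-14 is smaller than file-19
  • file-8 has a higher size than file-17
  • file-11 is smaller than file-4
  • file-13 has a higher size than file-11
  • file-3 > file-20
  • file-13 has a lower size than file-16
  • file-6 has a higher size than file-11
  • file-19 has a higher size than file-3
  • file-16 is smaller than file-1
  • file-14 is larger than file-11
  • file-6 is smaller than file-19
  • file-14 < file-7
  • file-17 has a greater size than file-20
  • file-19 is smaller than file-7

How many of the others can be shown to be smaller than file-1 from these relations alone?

8

The elements the relations force below file-1 are file-20, file-11, file-3, file-17, file-5, file-13, file-4, file-16 — no chain reaches any other.
That is 8.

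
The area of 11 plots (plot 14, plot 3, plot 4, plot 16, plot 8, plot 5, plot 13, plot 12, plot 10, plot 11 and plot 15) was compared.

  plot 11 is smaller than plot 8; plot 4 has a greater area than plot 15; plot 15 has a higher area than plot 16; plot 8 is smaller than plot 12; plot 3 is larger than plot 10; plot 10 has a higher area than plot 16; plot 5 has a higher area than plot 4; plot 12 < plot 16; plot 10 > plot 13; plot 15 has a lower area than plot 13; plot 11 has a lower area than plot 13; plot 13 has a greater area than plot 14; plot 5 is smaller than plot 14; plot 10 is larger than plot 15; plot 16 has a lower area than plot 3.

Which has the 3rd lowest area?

plot 12

Chaining the given pairs: plot 11 < plot 8 < plot 12 < plot 16 < plot 15 < plot 4 < plot 5 < plot 14 < plot 13 < plot 10 < plot 3.
The 3rd smallest is plot 12.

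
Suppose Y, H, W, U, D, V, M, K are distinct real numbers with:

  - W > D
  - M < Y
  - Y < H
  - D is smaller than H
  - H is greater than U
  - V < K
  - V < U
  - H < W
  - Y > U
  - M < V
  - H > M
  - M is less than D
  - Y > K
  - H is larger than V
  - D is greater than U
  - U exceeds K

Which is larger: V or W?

W

V < K < U < Y < H < W, by transitivity through K, U, Y, H.
So V < W; W is the larger of the two.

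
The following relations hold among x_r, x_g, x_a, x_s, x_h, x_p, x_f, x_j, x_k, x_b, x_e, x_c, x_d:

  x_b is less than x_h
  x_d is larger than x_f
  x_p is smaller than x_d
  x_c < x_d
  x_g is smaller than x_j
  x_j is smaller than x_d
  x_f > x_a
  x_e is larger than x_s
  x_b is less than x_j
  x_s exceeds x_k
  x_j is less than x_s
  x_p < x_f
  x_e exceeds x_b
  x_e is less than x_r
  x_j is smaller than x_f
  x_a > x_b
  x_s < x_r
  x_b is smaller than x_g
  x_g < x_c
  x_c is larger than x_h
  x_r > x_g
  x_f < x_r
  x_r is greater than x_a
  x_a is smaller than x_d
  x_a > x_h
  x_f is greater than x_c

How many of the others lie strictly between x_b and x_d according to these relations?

6

The relations place x_b below x_d. An element lies strictly between them when it is forced above x_b and also forced below x_d.
Above x_b: {x_h, x_g, x_c, x_j, x_a, x_f, x_s, x_e, x_r}. Below x_d: {x_h, x_p, x_g, x_c, x_j, x_a, x_f}.
Intersection: {x_h, x_g, x_c, x_j, x_a, x_f} — 6.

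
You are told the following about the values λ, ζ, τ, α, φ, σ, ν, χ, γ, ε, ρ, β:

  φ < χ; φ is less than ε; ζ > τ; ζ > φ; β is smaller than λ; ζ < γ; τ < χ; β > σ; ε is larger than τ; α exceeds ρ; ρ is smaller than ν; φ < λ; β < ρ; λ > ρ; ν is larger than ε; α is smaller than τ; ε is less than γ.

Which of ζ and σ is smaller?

σ

Link the given pairs in sequence: σ < β; β < ρ; ρ < α; α < τ; τ < ζ.
Together: σ < β < ρ < α < τ < ζ.
So σ < ζ; σ is the smaller of the two.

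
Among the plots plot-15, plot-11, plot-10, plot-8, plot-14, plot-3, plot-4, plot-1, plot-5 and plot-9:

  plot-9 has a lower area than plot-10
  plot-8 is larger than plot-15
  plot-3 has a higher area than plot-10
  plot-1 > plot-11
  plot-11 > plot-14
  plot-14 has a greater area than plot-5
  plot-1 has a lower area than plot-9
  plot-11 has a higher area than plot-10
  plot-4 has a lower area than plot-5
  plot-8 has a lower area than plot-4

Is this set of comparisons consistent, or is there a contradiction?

Chaining the given relations yields plot-11 < plot-1 < plot-9 < plot-10, so plot-11 < plot-10. But one relation states plot-10 < plot-11. These cannot both hold.

inconsistent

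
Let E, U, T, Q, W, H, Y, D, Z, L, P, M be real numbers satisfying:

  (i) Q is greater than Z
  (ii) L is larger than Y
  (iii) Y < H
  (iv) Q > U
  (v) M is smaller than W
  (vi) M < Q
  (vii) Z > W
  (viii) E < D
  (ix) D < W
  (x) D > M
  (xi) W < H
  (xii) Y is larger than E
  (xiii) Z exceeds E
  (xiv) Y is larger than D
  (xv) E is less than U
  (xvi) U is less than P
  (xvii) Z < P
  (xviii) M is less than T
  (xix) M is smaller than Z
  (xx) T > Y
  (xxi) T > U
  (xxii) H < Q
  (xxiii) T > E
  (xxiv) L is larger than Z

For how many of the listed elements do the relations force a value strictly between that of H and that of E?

3

The relations place E below H. An element lies strictly between them when it is forced above E and also forced below H.
Above E: {D, W, Y, U, T, Z, L, Q, P}. Below H: {M, D, W, Y}.
Intersection: {D, W, Y} — 3.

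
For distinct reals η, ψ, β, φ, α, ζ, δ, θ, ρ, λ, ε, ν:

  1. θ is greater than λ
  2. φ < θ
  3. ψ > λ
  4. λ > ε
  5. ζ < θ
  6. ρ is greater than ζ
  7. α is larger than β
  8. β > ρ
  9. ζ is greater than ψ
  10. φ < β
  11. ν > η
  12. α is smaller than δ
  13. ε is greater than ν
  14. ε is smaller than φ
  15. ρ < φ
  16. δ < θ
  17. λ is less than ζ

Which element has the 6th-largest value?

The consecutive relations fix a unique order: η < ν < ε < λ < ψ < ζ < ρ < φ < β < α < δ < θ.
Counting 6 from the largest end gives ρ.

ρ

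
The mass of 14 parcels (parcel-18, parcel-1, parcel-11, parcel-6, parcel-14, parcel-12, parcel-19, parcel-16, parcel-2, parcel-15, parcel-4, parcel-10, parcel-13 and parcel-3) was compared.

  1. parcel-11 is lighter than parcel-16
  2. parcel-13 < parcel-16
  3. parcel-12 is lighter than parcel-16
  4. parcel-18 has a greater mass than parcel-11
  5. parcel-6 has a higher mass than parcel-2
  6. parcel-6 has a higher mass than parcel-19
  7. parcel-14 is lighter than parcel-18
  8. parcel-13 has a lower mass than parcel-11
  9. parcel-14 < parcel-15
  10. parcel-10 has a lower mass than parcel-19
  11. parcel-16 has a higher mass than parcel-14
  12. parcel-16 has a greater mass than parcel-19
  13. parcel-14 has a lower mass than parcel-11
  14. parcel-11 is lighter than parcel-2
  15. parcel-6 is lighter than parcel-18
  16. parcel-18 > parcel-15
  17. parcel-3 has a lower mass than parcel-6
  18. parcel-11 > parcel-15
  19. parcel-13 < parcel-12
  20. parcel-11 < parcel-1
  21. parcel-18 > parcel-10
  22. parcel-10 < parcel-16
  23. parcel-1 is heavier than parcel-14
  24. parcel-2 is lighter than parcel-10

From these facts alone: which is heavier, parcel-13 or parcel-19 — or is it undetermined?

Following the relations from parcel-13: parcel-13 < parcel-11 < parcel-2 < parcel-10 < parcel-19.
So parcel-19 is heavier.

parcel-19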